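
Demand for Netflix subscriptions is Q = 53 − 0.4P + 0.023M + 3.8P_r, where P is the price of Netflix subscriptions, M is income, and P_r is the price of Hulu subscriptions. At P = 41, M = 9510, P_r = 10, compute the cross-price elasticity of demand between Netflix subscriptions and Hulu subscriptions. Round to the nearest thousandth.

0.130

At the given point, Q = 53 − 0.4(41) + 0.023(9510) + 3.8(10) = 53 − 16.4 + 218.73 + 38 = 293.33.
∂Q/∂P_r = +3.8, so E_xy = 3.8·(10/293.33) ≈ 0.130.
E_xy > 0: the goods are substitutes.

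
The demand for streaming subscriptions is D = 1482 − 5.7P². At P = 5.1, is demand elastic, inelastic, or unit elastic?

inelastic

At P = 5.1, D = 1333.743.
dD/dP = −2·5.7·P = −58.14.
Point elasticity E = (dD/dP)·(P/D) = -58.14 × 5.1/1333.743 ≈ -0.222.
|E| ≈ 0.222 < 1, so demand is inelastic.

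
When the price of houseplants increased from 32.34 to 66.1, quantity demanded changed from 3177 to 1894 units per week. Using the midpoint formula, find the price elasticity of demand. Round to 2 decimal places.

%ΔQ = (1894 − 3177)/[(3177 + 1894)/2] = -1283/2535.5 ≈ -0.5060.
%Δp = (66.1 − 32.34)/[(32.34 + 66.1)/2] = 33.76/49.22 ≈ 0.6859.
Arc elasticity E = %ΔQ/%Δp ≈ -0.5060/0.6859 ≈ -0.74.
|E| < 1: demand is inelastic over this range.

-0.74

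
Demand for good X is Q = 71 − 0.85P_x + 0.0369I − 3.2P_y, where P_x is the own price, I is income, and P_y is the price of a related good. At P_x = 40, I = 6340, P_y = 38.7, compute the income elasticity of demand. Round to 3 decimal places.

Evaluating quantity at (P_x, I, P_y) gives Q = 71 − 0.85(40) + 0.0369(6340) − 3.2(38.7) = 71 − 34 + 233.946 − 123.84 = 147.106.
∂Q/∂I = +0.0369, so E_I = 0.0369·(6340/147.106) ≈ 1.590.
E_I > 1: normal good (luxury).

1.590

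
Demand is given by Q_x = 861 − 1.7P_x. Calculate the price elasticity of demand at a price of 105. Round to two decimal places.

-0.26

At P_x = 105, Q_x = 682.5.
dQ_x/dP_x = −1.7.
Point elasticity E = (dQ_x/dP_x)·(P_x/Q_x) = -1.7 × 105/682.5 ≈ -0.26.
|E| < 1, so demand is inelastic at this price.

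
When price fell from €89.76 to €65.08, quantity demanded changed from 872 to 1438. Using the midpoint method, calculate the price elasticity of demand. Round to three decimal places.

-1.537

%Δq = (1438 − 872)/[(872 + 1438)/2] = 566/1155 ≈ 0.4900.
%Δp = (65.08 − 89.76)/[(89.76 + 65.08)/2] = -24.68/77.42 ≈ -0.3188.
Arc elasticity E = %Δq/%Δp ≈ 0.4900/-0.3188 ≈ -1.537.
|E| > 1: demand is elastic over this range.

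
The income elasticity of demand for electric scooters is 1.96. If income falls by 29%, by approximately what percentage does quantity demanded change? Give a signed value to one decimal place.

-56.8

%ΔQ ≈ E × %ΔI = (1.96) × (-29%) ≈ -56.8%.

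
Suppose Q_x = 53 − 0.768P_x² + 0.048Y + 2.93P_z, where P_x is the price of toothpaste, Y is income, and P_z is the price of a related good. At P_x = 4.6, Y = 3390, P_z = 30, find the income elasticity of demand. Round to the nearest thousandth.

Substituting, Q_x = 53 − 0.768(4.6)² + 0.048(3390) + 2.93(30) = 53 − 16.2509 + 162.72 + 87.9 = 287.3691.
∂Q_x/∂Y = +0.048, so E_I = 0.048·(3390/287.3691) ≈ 0.566.
E_I ∈ (0,1): normal good (necessity).

0.566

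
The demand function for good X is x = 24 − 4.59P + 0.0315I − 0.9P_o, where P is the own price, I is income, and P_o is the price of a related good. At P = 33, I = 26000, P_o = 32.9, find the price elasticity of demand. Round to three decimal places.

Substituting, x = 24 − 4.59(33) + 0.0315(26000) − 0.9(32.9) = 24 − 151.47 + 819 − 29.61 = 661.92.
∂x/∂P = −4.59, so E_p = (−4.59)·(33/661.92) ≈ -0.229.
|E_p| < 1: demand is inelastic.

-0.229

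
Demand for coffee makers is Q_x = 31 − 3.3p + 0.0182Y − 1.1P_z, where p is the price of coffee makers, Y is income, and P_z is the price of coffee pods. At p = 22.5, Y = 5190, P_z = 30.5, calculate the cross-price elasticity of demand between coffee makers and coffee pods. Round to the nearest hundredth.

-1.90

Evaluating quantity at (p, Y, P_z) gives Q_x = 31 − 3.3(22.5) + 0.0182(5190) − 1.1(30.5) = 31 − 74.25 + 94.458 − 33.55 = 17.658.
∂Q_x/∂P_z = −1.1, so E_xy = -1.1·(30.5/17.658) ≈ -1.90.
E_xy < 0: the goods are complements.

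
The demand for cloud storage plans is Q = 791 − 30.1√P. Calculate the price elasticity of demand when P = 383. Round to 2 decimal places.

At P = 383, Q = 201.9314.
dQ/dP = −30.1/(2√P) = −30.1/(2·19.5704).
Point elasticity E = (dQ/dP)·(P/Q) = -0.769 × 383/201.9314 ≈ -1.46.
|E| > 1, so demand is elastic at this price.

-1.46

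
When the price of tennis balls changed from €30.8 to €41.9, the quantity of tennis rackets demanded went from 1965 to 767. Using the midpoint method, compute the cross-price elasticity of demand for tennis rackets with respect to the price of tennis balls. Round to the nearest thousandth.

-2.872

%ΔQ_x = (767 − 1965)/[(1965+767)/2] = -1198/1366 ≈ -0.8770.
%ΔP_y = (41.9 − 30.8)/[(30.8+41.9)/2] ≈ 0.3054.
E_xy = -0.8770/0.3054 ≈ -2.872.
E_xy < 0, so tennis rackets and tennis balls are complements.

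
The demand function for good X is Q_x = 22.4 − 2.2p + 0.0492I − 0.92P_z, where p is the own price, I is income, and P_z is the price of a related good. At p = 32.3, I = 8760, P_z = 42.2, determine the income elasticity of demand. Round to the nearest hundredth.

1.25

At the given point, Q_x = 22.4 − 2.2(32.3) + 0.0492(8760) − 0.92(42.2) = 22.4 − 71.06 + 430.992 − 38.824 = 343.508.
∂Q_x/∂I = +0.0492, so E_I = 0.0492·(8760/343.508) ≈ 1.25.
E_I > 1: normal good (luxury).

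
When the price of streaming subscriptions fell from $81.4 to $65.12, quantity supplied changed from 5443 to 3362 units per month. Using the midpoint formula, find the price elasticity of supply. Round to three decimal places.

%ΔQ = (3362 − 5443)/[(5443 + 3362)/2] = -2081/4402.5 ≈ -0.4727.
%ΔP = (65.12 − 81.4)/[(81.4 + 65.12)/2] = -16.28/73.26 ≈ -0.2222.
Arc elasticity E = %ΔQ/%ΔP ≈ -0.4727/-0.2222 ≈ 2.127.
|E| > 1: supply is elastic over this range.

2.127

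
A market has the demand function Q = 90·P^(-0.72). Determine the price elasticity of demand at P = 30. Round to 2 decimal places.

For a Cobb–Douglas (constant-elasticity) form Q = A·P^α·…, the elasticity with respect to P equals the exponent α at every point.
Here the exponent on P is -0.72, so the price elasticity of demand is -0.72.

-0.72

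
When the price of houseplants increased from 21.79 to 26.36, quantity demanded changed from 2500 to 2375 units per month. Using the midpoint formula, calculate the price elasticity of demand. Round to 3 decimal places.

%Δq = (2375 − 2500)/[(2500 + 2375)/2] = -125/2437.5 ≈ -0.0513.
%ΔP = (26.36 − 21.79)/[(21.79 + 26.36)/2] = 4.57/24.075 ≈ 0.1898.
Arc elasticity E = %Δq/%ΔP ≈ -0.0513/0.1898 ≈ -0.270.
|E| < 1: demand is inelastic over this range.

-0.270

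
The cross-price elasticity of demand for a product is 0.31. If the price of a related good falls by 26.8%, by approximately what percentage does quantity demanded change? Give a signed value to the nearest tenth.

%ΔQ ≈ E × %ΔP_y = (0.31) × (-26.8%) ≈ -8.3%.

-8.3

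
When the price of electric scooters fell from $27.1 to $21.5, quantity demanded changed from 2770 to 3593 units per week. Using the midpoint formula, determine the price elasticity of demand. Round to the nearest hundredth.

-1.12

%Δq = (3593 − 2770)/[(2770 + 3593)/2] = 823/3181.5 ≈ 0.2587.
%ΔP = (21.5 − 27.1)/[(27.1 + 21.5)/2] = -5.6/24.3 ≈ -0.2305.
Arc elasticity E = %Δq/%ΔP ≈ 0.2587/-0.2305 ≈ -1.12.
|E| > 1: demand is elastic over this range.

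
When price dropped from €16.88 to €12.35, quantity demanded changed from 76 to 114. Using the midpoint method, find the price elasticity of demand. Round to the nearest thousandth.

-1.291

%Δq = (114 − 76)/[(76 + 114)/2] = 38/95 ≈ 0.4000.
%Δp = (12.35 − 16.88)/[(16.88 + 12.35)/2] = -4.53/14.615 ≈ -0.3100.
Arc elasticity E = %Δq/%Δp ≈ 0.4000/-0.3100 ≈ -1.291.
|E| > 1: demand is elastic over this range.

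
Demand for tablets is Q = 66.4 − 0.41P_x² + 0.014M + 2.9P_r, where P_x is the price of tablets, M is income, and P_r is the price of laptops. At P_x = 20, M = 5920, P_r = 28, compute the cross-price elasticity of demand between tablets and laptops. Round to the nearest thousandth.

Evaluating quantity at (P_x, M, P_r) gives Q = 66.4 − 0.41(20)² + 0.014(5920) + 2.9(28) = 66.4 − 164 + 82.88 + 81.2 = 66.48.
∂Q/∂P_r = +2.9, so E_xy = 2.9·(28/66.48) ≈ 1.221.
E_xy > 0: the goods are substitutes.

1.221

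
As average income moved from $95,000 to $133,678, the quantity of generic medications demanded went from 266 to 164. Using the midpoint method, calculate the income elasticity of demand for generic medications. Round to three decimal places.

-1.402

%ΔQ = (164 − 266)/[(266+164)/2] = -102/215 ≈ -0.4744.
%ΔI = (133,678 − 95,000)/[(95,000+133,678)/2] = 38678/114339 ≈ 0.3383.
E_I = %ΔQ/%ΔI ≈ -1.402.
E_I < 0: inferior good.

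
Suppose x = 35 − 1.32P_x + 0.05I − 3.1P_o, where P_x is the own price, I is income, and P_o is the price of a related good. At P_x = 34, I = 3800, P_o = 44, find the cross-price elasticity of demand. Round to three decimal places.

-3.120

At the given point, x = 35 − 1.32(34) + 0.05(3800) − 3.1(44) = 35 − 44.88 + 190 − 136.4 = 43.72.
∂x/∂P_o = −3.1, so E_xy = -3.1·(44/43.72) ≈ -3.120.
E_xy < 0: the goods are complements.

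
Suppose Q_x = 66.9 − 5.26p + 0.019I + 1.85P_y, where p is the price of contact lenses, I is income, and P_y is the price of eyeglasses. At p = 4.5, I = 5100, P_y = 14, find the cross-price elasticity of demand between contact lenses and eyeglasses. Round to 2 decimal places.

Substituting, Q_x = 66.9 − 5.26(4.5) + 0.019(5100) + 1.85(14) = 66.9 − 23.67 + 96.9 + 25.9 = 166.03.
∂Q_x/∂P_y = +1.85, so E_xy = 1.85·(14/166.03) ≈ 0.16.
E_xy > 0: the goods are substitutes.

0.16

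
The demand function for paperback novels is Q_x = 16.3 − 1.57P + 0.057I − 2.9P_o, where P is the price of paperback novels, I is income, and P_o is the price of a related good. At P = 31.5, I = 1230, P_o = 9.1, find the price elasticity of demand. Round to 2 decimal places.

-4.68

First evaluate Q_x: 16.3 − 1.57(31.5) + 0.057(1230) − 2.9(9.1) = 16.3 − 49.455 + 70.11 − 26.39 = 10.565.
∂Q_x/∂P = −1.57, so E_p = (−1.57)·(31.5/10.565) ≈ -4.68.
|E_p| > 1: demand is elastic.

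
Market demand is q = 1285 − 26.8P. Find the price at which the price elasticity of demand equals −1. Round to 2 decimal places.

23.97

For linear demand q = a − bP, E = −bP/(a − bP). |E| = 1 ⇒ bP = a − bP ⇒ P = a/(2b).
P = 1285/(2·26.8) ≈ 23.97.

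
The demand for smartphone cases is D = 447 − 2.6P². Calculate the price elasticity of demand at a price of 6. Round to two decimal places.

At P = 6, D = 353.4.
dD/dP = −2·2.6·P = −31.2.
Point elasticity E = (dD/dP)·(P/D) = -31.2 × 6/353.4 ≈ -0.53.
|E| < 1, so demand is inelastic at this price.

-0.53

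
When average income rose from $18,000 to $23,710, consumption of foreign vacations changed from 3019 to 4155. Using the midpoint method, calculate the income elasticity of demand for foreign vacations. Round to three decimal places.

%ΔQ = (4155 − 3019)/[(3019+4155)/2] = 1136/3587 ≈ 0.3167.
%ΔI = (23,710 − 18,000)/[(18,000+23,710)/2] = 5710/20855 ≈ 0.2738.
E_I = %ΔQ/%ΔI ≈ 1.157.
E_I > 1: normal good (luxury).

1.157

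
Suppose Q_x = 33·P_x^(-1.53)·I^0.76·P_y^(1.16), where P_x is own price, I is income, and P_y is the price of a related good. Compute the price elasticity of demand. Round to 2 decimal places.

For a Cobb–Douglas (constant-elasticity) form Q_x = A·P_x^α·…, the elasticity with respect to P_x equals the exponent α at every point.
Here the exponent on P_x is -1.53, so the price elasticity of demand is -1.53.

-1.53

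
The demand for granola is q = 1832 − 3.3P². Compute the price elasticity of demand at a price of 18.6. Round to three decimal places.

-3.308

At P = 18.6, q = 690.332.
dq/dP = −2·3.3·P = −122.76.
Point elasticity E = (dq/dP)·(P/q) = -122.76 × 18.6/690.332 ≈ -3.308.
|E| > 1, so demand is elastic at this price.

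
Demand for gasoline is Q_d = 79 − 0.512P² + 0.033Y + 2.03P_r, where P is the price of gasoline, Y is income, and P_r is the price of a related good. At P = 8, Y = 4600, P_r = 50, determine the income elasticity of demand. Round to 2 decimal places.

Evaluating quantity at (P, Y, P_r) gives Q_d = 79 − 0.512(8)² + 0.033(4600) + 2.03(50) = 79 − 32.768 + 151.8 + 101.5 = 299.532.
∂Q_d/∂Y = +0.033, so E_I = 0.033·(4600/299.532) ≈ 0.51.
E_I ∈ (0,1): normal good (necessity).

0.51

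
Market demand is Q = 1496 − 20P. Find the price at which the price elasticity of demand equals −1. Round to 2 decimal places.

37.40

For linear demand Q = a − bP, E = −bP/(a − bP). |E| = 1 ⇒ bP = a − bP ⇒ P = a/(2b).
P = 1496/(2·20) = 37.40.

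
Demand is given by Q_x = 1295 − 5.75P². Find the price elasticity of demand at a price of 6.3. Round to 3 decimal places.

-0.428

At P = 6.3, Q_x = 1066.7825.
dQ_x/dP = −2·5.75·P = −72.45.
Point elasticity E = (dQ_x/dP)·(P/Q_x) = -72.45 × 6.3/1066.7825 ≈ -0.428.
|E| < 1, so demand is inelastic at this price.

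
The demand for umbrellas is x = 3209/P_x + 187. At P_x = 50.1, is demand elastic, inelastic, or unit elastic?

inelastic

At P_x = 50.1, x = 251.0519.
dx/dP_x = −3209/P_x² = −1.2785.
Point elasticity E = (dx/dP_x)·(P_x/x) = -1.2785 × 50.1/251.0519 ≈ -0.255.
|E| ≈ 0.255 < 1, so demand is inelastic.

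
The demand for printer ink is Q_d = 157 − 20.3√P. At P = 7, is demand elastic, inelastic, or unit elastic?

At P = 7, Q_d = 103.2912.
dQ_d/dP = −20.3/(2√P) = −20.3/(2·2.6458).
Point elasticity E = (dQ_d/dP)·(P/Q_d) = -3.8363 × 7/103.2912 ≈ -0.260.
|E| ≈ 0.260 < 1, so demand is inelastic.

inelastic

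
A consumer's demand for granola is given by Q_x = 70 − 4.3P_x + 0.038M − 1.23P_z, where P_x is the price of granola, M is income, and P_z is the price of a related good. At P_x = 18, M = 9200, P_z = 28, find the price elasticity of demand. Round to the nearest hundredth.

Evaluating quantity at (P_x, M, P_z) gives Q_x = 70 − 4.3(18) + 0.038(9200) − 1.23(28) = 70 − 77.4 + 349.6 − 34.44 = 307.76.
∂Q_x/∂P_x = −4.3, so E_p = (−4.3)·(18/307.76) ≈ -0.25.
|E_p| < 1: demand is inelastic.

-0.25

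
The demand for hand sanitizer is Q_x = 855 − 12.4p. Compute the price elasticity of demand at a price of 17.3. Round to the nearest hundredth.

At p = 17.3, Q_x = 640.48.
dQ_x/dp = −12.4.
Point elasticity E = (dQ_x/dp)·(p/Q_x) = -12.4 × 17.3/640.48 ≈ -0.33.
|E| < 1, so demand is inelastic at this price.

-0.33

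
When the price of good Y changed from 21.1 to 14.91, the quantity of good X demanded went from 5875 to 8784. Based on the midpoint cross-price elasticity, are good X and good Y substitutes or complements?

complements

%ΔQ_x = (8784 − 5875)/[(5875+8784)/2] = 2909/7329.5 ≈ 0.3969.
%ΔP_y = (14.91 − 21.1)/[(21.1+14.91)/2] ≈ -0.3438.
E_xy = 0.3969/-0.3438 ≈ -1.154.
E_xy < 0, so the goods are complements.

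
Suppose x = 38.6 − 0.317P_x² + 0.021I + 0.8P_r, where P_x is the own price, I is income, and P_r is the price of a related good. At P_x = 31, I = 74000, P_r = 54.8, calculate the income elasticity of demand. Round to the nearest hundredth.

At the given point, x = 38.6 − 0.317(31)² + 0.021(74000) + 0.8(54.8) = 38.6 − 304.637 + 1554 + 43.84 = 1331.803.
∂x/∂I = +0.021, so E_I = 0.021·(74000/1331.803) ≈ 1.17.
E_I > 1: normal good (luxury).

1.17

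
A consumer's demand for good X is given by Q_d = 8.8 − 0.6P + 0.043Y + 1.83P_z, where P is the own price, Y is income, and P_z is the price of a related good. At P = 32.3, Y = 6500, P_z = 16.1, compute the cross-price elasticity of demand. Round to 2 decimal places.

0.10

At the given point, Q_d = 8.8 − 0.6(32.3) + 0.043(6500) + 1.83(16.1) = 8.8 − 19.38 + 279.5 + 29.463 = 298.383.
∂Q_d/∂P_z = +1.83, so E_xy = 1.83·(16.1/298.383) ≈ 0.10.
E_xy > 0: the goods are substitutes.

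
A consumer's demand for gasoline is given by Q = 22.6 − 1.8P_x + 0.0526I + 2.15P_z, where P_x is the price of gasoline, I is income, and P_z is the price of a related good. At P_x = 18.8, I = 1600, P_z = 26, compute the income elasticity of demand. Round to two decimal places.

0.65

Evaluating quantity at (P_x, I, P_z) gives Q = 22.6 − 1.8(18.8) + 0.0526(1600) + 2.15(26) = 22.6 − 33.84 + 84.16 + 55.9 = 128.82.
∂Q/∂I = +0.0526, so E_I = 0.0526·(1600/128.82) ≈ 0.65.
E_I ∈ (0,1): normal good (necessity).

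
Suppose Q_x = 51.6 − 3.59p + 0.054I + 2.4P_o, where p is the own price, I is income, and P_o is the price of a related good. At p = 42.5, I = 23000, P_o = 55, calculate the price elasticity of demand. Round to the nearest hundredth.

At the given point, Q_x = 51.6 − 3.59(42.5) + 0.054(23000) + 2.4(55) = 51.6 − 152.575 + 1242 + 132 = 1273.025.
∂Q_x/∂p = −3.59, so E_p = (−3.59)·(42.5/1273.025) ≈ -0.12.
|E_p| < 1: demand is inelastic.

-0.12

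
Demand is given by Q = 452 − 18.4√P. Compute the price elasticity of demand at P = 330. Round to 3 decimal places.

-1.419

At P = 330, Q = 117.7474.
dQ/dP = −18.4/(2√P) = −18.4/(2·18.1659).
Point elasticity E = (dQ/dP)·(P/Q) = -0.5064 × 330/117.7474 ≈ -1.419.
|E| > 1, so demand is elastic at this price.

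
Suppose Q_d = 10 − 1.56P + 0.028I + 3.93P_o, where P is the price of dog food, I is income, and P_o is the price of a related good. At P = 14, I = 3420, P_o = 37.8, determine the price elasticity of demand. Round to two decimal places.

Q_d = 10 − 1.56(14) + 0.028(3420) + 3.93(37.8) = 10 − 21.84 + 95.76 + 148.554 = 232.474.
∂Q_d/∂P = −1.56, so E_p = (−1.56)·(14/232.474) ≈ -0.09.
|E_p| < 1: demand is inelastic.

-0.09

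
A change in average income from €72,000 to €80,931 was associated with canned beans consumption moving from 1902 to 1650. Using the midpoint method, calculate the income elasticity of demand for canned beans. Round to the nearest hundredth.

-1.21

%ΔQ = (1650 − 1902)/[(1902+1650)/2] = -252/1776 ≈ -0.1419.
%ΔY = (80,931 − 72,000)/[(72,000+80,931)/2] = 8931/76465.5 ≈ 0.1168.
E_I = %ΔQ/%ΔY ≈ -1.21.
E_I < 0: inferior good.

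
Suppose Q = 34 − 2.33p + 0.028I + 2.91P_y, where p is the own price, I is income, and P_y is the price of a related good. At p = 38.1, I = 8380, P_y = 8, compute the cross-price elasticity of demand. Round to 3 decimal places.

Q = 34 − 2.33(38.1) + 0.028(8380) + 2.91(8) = 34 − 88.773 + 234.64 + 23.28 = 203.147.
∂Q/∂P_y = +2.91, so E_xy = 2.91·(8/203.147) ≈ 0.115.
E_xy > 0: the goods are substitutes.

0.115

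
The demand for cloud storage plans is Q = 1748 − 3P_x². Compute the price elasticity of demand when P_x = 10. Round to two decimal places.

At P_x = 10, Q = 1448.
dQ/dP_x = −2·3·P_x = −60.
Point elasticity E = (dQ/dP_x)·(P_x/Q) = -60 × 10/1448 ≈ -0.41.
|E| < 1, so demand is inelastic at this price.

-0.41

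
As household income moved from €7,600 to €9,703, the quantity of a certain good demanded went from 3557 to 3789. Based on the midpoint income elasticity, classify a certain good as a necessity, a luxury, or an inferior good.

%ΔQ = (3789 − 3557)/[(3557+3789)/2] = 232/3673 ≈ 0.0632.
%ΔM = (9,703 − 7,600)/[(7,600+9,703)/2] = 2103/8651.5 ≈ 0.2431.
E_I = %ΔQ/%ΔM ≈ 0.260.
E_I ∈ (0,1): normal good (necessity).

necessity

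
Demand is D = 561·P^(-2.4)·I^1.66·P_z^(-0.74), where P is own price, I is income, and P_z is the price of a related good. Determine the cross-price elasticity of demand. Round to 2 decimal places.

-0.74

For a Cobb–Douglas (constant-elasticity) form D = A·P_z^α·…, the elasticity with respect to P_z equals the exponent α at every point.
Here the exponent on P_z is -0.74, so the cross-price elasticity of demand is -0.74.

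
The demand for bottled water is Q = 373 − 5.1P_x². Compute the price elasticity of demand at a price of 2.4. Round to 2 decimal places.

-0.17

At P_x = 2.4, Q = 343.624.
dQ/dP_x = −2·5.1·P_x = −24.48.
Point elasticity E = (dQ/dP_x)·(P_x/Q) = -24.48 × 2.4/343.624 ≈ -0.17.
|E| < 1, so demand is inelastic at this price.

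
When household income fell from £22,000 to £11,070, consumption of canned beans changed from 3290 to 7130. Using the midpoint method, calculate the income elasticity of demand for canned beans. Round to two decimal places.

%ΔQ = (7130 − 3290)/[(3290+7130)/2] = 3840/5210 ≈ 0.7370.
%ΔI = (11,070 − 22,000)/[(22,000+11,070)/2] = -10930/16535 ≈ -0.6610.
E_I = %ΔQ/%ΔI ≈ -1.12.
E_I < 0: inferior good.

-1.12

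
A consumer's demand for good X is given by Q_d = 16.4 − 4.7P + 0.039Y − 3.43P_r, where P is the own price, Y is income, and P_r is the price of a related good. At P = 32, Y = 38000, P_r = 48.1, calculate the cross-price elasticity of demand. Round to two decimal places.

-0.14

At the given point, Q_d = 16.4 − 4.7(32) + 0.039(38000) − 3.43(48.1) = 16.4 − 150.4 + 1482 − 164.983 = 1183.017.
∂Q_d/∂P_r = −3.43, so E_xy = -3.43·(48.1/1183.017) ≈ -0.14.
E_xy < 0: the goods are complements.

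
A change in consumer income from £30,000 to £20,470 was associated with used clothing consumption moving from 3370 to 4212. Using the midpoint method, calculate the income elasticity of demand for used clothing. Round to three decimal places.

%ΔQ = (4212 − 3370)/[(3370+4212)/2] = 842/3791 ≈ 0.2221.
%ΔI = (20,470 − 30,000)/[(30,000+20,470)/2] = -9530/25235 ≈ -0.3777.
E_I = %ΔQ/%ΔI ≈ -0.588.
E_I < 0: inferior good.

-0.588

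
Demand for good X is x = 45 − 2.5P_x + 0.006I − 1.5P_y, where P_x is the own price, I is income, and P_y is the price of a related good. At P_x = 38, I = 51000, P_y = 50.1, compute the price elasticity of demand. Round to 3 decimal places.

-0.525

At the given point, x = 45 − 2.5(38) + 0.006(51000) − 1.5(50.1) = 45 − 95 + 306 − 75.15 = 180.85.
∂x/∂P_x = −2.5, so E_p = (−2.5)·(38/180.85) ≈ -0.525.
|E_p| < 1: demand is inelastic.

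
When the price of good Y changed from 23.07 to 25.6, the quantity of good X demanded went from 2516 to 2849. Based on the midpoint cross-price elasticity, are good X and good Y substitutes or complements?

substitutes

%ΔQ_x = (2849 − 2516)/[(2516+2849)/2] = 333/2682.5 ≈ 0.1241.
%ΔP_y = (25.6 − 23.07)/[(23.07+25.6)/2] ≈ 0.1040.
E_xy = 0.1241/0.1040 ≈ 1.194.
E_xy > 0, so the goods are substitutes.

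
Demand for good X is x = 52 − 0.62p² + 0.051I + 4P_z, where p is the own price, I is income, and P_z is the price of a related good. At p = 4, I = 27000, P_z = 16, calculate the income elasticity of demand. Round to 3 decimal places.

0.928

x = 52 − 0.62(4)² + 0.051(27000) + 4(16) = 52 − 9.92 + 1377 + 64 = 1483.08.
∂x/∂I = +0.051, so E_I = 0.051·(27000/1483.08) ≈ 0.928.
E_I ∈ (0,1): normal good (necessity).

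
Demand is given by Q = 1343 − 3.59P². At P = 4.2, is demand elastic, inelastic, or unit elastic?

At P = 4.2, Q = 1279.6724.
dQ/dP = −2·3.59·P = −30.156.
Point elasticity E = (dQ/dP)·(P/Q) = -30.156 × 4.2/1279.6724 ≈ -0.099.
|E| ≈ 0.099 < 1, so demand is inelastic.

inelastic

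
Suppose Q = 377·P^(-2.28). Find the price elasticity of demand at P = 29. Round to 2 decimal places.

For a Cobb–Douglas (constant-elasticity) form Q = A·P^α·…, the elasticity with respect to P equals the exponent α at every point.
Here the exponent on P is -2.28, so the price elasticity of demand is -2.28.

-2.28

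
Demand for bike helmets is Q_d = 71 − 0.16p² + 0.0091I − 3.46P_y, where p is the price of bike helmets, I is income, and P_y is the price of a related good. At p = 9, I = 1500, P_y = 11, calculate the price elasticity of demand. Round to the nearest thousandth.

-0.771

Substituting, Q_d = 71 − 0.16(9)² + 0.0091(1500) − 3.46(11) = 71 − 12.96 + 13.65 − 38.06 = 33.63.
∂Q_d/∂p = −2·0.16·p = -2.88, so E_p = -2.88·(9/33.63) ≈ -0.771.
|E_p| < 1: demand is inelastic.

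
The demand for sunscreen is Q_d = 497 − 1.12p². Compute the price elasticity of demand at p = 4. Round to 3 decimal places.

-0.075

At p = 4, Q_d = 479.08.
dQ_d/dp = −2·1.12·p = −8.96.
Point elasticity E = (dQ_d/dp)·(p/Q_d) = -8.96 × 4/479.08 ≈ -0.075.
|E| < 1, so demand is inelastic at this price.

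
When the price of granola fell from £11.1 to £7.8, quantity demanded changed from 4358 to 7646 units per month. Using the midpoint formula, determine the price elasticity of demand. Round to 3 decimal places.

-1.569

%Δq = (7646 − 4358)/[(4358 + 7646)/2] = 3288/6002 ≈ 0.5478.
%ΔP = (7.8 − 11.1)/[(11.1 + 7.8)/2] = -3.3/9.45 ≈ -0.3492.
Arc elasticity E = %Δq/%ΔP ≈ 0.5478/-0.3492 ≈ -1.569.
|E| > 1: demand is elastic over this range.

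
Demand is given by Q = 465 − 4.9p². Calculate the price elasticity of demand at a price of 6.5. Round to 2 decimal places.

At p = 6.5, Q = 257.975.
dQ/dp = −2·4.9·p = −63.7.
Point elasticity E = (dQ/dp)·(p/Q) = -63.7 × 6.5/257.975 ≈ -1.61.
|E| > 1, so demand is elastic at this price.

-1.61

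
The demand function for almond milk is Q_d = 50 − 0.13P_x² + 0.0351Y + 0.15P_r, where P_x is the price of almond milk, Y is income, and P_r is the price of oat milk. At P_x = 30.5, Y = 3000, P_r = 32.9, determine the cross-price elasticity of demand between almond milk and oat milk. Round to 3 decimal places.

0.126

Q_d = 50 − 0.13(30.5)² + 0.0351(3000) + 0.15(32.9) = 50 − 120.9325 + 105.3 + 4.935 = 39.3025.
∂Q_d/∂P_r = +0.15, so E_xy = 0.15·(32.9/39.3025) ≈ 0.126.
E_xy > 0: the goods are substitutes.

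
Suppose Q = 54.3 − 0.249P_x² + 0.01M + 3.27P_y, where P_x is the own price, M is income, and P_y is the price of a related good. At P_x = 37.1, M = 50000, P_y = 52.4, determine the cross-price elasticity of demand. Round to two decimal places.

0.45

At the given point, Q = 54.3 − 0.249(37.1)² + 0.01(50000) + 3.27(52.4) = 54.3 − 342.7261 + 500 + 171.348 = 382.9219.
∂Q/∂P_y = +3.27, so E_xy = 3.27·(52.4/382.9219) ≈ 0.45.
E_xy > 0: the goods are substitutes.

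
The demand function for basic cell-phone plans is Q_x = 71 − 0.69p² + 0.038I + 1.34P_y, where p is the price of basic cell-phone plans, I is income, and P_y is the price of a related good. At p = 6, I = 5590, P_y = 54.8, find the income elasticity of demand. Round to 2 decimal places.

0.64

At the given point, Q_x = 71 − 0.69(6)² + 0.038(5590) + 1.34(54.8) = 71 − 24.84 + 212.42 + 73.432 = 332.012.
∂Q_x/∂I = +0.038, so E_I = 0.038·(5590/332.012) ≈ 0.64.
E_I ∈ (0,1): normal good (necessity).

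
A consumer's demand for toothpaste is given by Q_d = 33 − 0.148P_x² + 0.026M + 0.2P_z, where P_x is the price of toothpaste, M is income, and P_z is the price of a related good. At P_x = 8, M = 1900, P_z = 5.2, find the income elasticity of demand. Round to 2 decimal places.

At the given point, Q_d = 33 − 0.148(8)² + 0.026(1900) + 0.2(5.2) = 33 − 9.472 + 49.4 + 1.04 = 73.968.
∂Q_d/∂M = +0.026, so E_I = 0.026·(1900/73.968) ≈ 0.67.
E_I ∈ (0,1): normal good (necessity).

0.67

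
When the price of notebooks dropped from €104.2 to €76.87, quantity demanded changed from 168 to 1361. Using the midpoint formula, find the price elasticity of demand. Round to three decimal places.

%Δq = (1361 − 168)/[(168 + 1361)/2] = 1193/764.5 ≈ 1.5605.
%Δp = (76.87 − 104.2)/[(104.2 + 76.87)/2] = -27.33/90.535 ≈ -0.3019.
Arc elasticity E = %Δq/%Δp ≈ 1.5605/-0.3019 ≈ -5.169.
|E| > 1: demand is elastic over this range.

-5.169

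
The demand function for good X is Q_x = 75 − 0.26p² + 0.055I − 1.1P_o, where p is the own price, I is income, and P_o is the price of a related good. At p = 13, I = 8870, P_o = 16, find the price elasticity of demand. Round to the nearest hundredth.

-0.18

Evaluating quantity at (p, I, P_o) gives Q_x = 75 − 0.26(13)² + 0.055(8870) − 1.1(16) = 75 − 43.94 + 487.85 − 17.6 = 501.31.
∂Q_x/∂p = −2·0.26·p = -6.76, so E_p = -6.76·(13/501.31) ≈ -0.18.
|E_p| < 1: demand is inelastic.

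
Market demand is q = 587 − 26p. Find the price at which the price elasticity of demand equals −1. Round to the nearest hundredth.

For linear demand q = a − bp, E = −bp/(a − bp). |E| = 1 ⇒ bp = a − bp ⇒ p = a/(2b).
p = 587/(2·26) ≈ 11.29.

11.29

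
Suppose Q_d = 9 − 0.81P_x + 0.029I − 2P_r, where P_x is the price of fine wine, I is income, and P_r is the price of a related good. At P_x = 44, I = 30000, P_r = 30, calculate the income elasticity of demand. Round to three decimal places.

1.111

At the given point, Q_d = 9 − 0.81(44) + 0.029(30000) − 2(30) = 9 − 35.64 + 870 − 60 = 783.36.
∂Q_d/∂I = +0.029, so E_I = 0.029·(30000/783.36) ≈ 1.111.
E_I > 1: normal good (luxury).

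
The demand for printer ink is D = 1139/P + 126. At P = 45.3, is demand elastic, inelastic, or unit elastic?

inelastic

At P = 45.3, D = 151.1435.
dD/dP = −1139/P² = −0.555.
Point elasticity E = (dD/dP)·(P/D) = -0.555 × 45.3/151.1435 ≈ -0.166.
|E| ≈ 0.166 < 1, so demand is inelastic.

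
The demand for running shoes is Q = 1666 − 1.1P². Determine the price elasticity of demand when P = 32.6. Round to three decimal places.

-4.705

At P = 32.6, Q = 496.964.
dQ/dP = −2·1.1·P = −71.72.
Point elasticity E = (dQ/dP)·(P/Q) = -71.72 × 32.6/496.964 ≈ -4.705.
|E| > 1, so demand is elastic at this price.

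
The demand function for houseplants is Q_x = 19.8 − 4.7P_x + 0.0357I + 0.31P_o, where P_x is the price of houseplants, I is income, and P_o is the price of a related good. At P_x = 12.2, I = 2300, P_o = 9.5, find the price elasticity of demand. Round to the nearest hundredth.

At the given point, Q_x = 19.8 − 4.7(12.2) + 0.0357(2300) + 0.31(9.5) = 19.8 − 57.34 + 82.11 + 2.945 = 47.515.
∂Q_x/∂P_x = −4.7, so E_p = (−4.7)·(12.2/47.515) ≈ -1.21.
|E_p| > 1: demand is elastic.

-1.21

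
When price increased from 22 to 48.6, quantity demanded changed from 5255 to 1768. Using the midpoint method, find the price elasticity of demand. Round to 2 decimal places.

-1.32

%ΔQ = (1768 − 5255)/[(5255 + 1768)/2] = -3487/3511.5 ≈ -0.9930.
%ΔP = (48.6 − 22)/[(22 + 48.6)/2] = 26.6/35.3 ≈ 0.7535.
Arc elasticity E = %ΔQ/%ΔP ≈ -0.9930/0.7535 ≈ -1.32.
|E| > 1: demand is elastic over this range.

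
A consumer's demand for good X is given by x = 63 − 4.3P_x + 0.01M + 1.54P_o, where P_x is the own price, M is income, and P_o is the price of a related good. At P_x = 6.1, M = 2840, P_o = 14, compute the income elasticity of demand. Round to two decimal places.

0.33

First evaluate x: 63 − 4.3(6.1) + 0.01(2840) + 1.54(14) = 63 − 26.23 + 28.4 + 21.56 = 86.73.
∂x/∂M = +0.01, so E_I = 0.01·(2840/86.73) ≈ 0.33.
E_I ∈ (0,1): normal good (necessity).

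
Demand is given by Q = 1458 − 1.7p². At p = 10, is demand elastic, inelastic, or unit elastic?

inelastic

At p = 10, Q = 1288.
dQ/dp = −2·1.7·p = −34.
Point elasticity E = (dQ/dp)·(p/Q) = -34 × 10/1288 ≈ -0.264.
|E| ≈ 0.264 < 1, so demand is inelastic.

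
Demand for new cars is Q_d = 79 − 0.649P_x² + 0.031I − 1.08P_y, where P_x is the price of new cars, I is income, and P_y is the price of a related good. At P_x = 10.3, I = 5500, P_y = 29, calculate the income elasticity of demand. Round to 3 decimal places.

1.142

At the given point, Q_d = 79 − 0.649(10.3)² + 0.031(5500) − 1.08(29) = 79 − 68.8524 + 170.5 − 31.32 = 149.3276.
∂Q_d/∂I = +0.031, so E_I = 0.031·(5500/149.3276) ≈ 1.142.
E_I > 1: normal good (luxury).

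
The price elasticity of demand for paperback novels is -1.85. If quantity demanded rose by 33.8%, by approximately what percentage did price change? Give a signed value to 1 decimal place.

%ΔQ ≈ E × %ΔP ⇒ %ΔP = %ΔQ / E = (33.8%)/(-1.85) ≈ -18.3%.

-18.3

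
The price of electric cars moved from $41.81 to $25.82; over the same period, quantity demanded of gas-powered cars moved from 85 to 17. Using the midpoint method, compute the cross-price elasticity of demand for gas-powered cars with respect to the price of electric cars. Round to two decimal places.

%ΔQ_x = (17 − 85)/[(85+17)/2] = -68/51 ≈ -1.3333.
%ΔP_y = (25.82 − 41.81)/[(41.81+25.82)/2] ≈ -0.4729.
E_xy = -1.3333/-0.4729 ≈ 2.82.
E_xy > 0, so gas-powered cars and electric cars are substitutes.

2.82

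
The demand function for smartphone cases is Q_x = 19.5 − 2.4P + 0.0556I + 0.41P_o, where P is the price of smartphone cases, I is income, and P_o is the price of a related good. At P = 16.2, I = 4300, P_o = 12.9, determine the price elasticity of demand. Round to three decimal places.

Evaluating quantity at (P, I, P_o) gives Q_x = 19.5 − 2.4(16.2) + 0.0556(4300) + 0.41(12.9) = 19.5 − 38.88 + 239.08 + 5.289 = 224.989.
∂Q_x/∂P = −2.4, so E_p = (−2.4)·(16.2/224.989) ≈ -0.173.
|E_p| < 1: demand is inelastic.

-0.173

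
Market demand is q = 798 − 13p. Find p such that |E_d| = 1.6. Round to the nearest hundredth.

Set −bp/(a − bp) = −1.6 ⇒ bp = 1.6(a − bp) ⇒ bp(1+1.6) = 1.6·a.
p = 1.6·798/(13·2.6) ≈ 37.78.

37.78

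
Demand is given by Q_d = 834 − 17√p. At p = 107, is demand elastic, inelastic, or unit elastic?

At p = 107, Q_d = 658.1506.
dQ_d/dp = −17/(2√p) = −17/(2·10.3441).
Point elasticity E = (dQ_d/dp)·(p/Q_d) = -0.8217 × 107/658.1506 ≈ -0.134.
|E| ≈ 0.134 < 1, so demand is inelastic.

inelastic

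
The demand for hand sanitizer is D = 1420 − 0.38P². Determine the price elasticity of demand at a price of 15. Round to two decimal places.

At P = 15, D = 1334.5.
dD/dP = −2·0.38·P = −11.4.
Point elasticity E = (dD/dP)·(P/D) = -11.4 × 15/1334.5 ≈ -0.13.
|E| < 1, so demand is inelastic at this price.

-0.13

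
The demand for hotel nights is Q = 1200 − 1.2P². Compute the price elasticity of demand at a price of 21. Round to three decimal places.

-1.578

At P = 21, Q = 670.8.
dQ/dP = −2·1.2·P = −50.4.
Point elasticity E = (dQ/dP)·(P/Q) = -50.4 × 21/670.8 ≈ -1.578.
|E| > 1, so demand is elastic at this price.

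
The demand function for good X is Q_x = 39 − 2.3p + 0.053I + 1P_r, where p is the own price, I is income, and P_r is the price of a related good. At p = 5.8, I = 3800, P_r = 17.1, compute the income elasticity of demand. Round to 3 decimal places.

0.825

Q_x = 39 − 2.3(5.8) + 0.053(3800) + 1(17.1) = 39 − 13.34 + 201.4 + 17.1 = 244.16.
∂Q_x/∂I = +0.053, so E_I = 0.053·(3800/244.16) ≈ 0.825.
E_I ∈ (0,1): normal good (necessity).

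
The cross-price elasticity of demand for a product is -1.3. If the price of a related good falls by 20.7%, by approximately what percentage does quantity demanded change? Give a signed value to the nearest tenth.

%ΔQ ≈ E × %ΔP_y = (-1.3) × (-20.7%) ≈ 26.9%.

26.9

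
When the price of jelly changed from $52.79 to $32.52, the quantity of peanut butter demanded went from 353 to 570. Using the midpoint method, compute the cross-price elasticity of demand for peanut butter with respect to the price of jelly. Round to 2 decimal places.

-0.99

%ΔQ_x = (570 − 353)/[(353+570)/2] = 217/461.5 ≈ 0.4702.
%ΔP_y = (32.52 − 52.79)/[(52.79+32.52)/2] ≈ -0.4752.
E_xy = 0.4702/-0.4752 ≈ -0.99.
E_xy < 0, so peanut butter and jelly are complements.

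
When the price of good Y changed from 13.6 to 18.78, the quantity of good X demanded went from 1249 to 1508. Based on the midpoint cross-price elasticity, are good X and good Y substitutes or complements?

substitutes

%ΔQ_x = (1508 − 1249)/[(1249+1508)/2] = 259/1378.5 ≈ 0.1879.
%ΔP_y = (18.78 − 13.6)/[(13.6+18.78)/2] ≈ 0.3200.
E_xy = 0.1879/0.3200 ≈ 0.587.
E_xy > 0, so the goods are substitutes.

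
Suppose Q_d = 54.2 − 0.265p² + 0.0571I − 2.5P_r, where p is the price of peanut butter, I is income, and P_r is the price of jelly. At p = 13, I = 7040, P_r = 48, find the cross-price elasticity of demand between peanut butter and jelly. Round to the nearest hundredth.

-0.41

Q_d = 54.2 − 0.265(13)² + 0.0571(7040) − 2.5(48) = 54.2 − 44.785 + 401.984 − 120 = 291.399.
∂Q_d/∂P_r = −2.5, so E_xy = -2.5·(48/291.399) ≈ -0.41.
E_xy < 0: the goods are complements.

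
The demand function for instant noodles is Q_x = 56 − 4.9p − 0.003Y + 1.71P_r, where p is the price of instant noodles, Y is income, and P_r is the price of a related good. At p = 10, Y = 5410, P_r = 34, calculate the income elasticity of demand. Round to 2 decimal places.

-0.33

Q_x = 56 − 4.9(10) − 0.003(5410) + 1.71(34) = 56 − 49 − 16.23 + 58.14 = 48.91.
∂Q_x/∂Y = −0.003, so E_I = -0.003·(5410/48.91) ≈ -0.33.
E_I < 0: inferior good.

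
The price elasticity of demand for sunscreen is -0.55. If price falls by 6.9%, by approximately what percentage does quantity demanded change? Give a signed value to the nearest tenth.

%ΔQ ≈ E × %ΔP = (-0.55) × (-6.9%) ≈ 3.8%.

3.8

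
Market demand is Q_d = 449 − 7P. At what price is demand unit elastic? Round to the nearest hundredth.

32.07

For linear demand Q_d = a − bP, E = −bP/(a − bP). |E| = 1 ⇒ bP = a − bP ⇒ P = a/(2b).
P = 449/(2·7) ≈ 32.07.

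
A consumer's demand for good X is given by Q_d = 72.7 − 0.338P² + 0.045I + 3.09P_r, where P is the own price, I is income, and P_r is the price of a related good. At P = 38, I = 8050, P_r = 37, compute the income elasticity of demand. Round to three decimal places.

5.918

At the given point, Q_d = 72.7 − 0.338(38)² + 0.045(8050) + 3.09(37) = 72.7 − 488.072 + 362.25 + 114.33 = 61.208.
∂Q_d/∂I = +0.045, so E_I = 0.045·(8050/61.208) ≈ 5.918.
E_I > 1: normal good (luxury).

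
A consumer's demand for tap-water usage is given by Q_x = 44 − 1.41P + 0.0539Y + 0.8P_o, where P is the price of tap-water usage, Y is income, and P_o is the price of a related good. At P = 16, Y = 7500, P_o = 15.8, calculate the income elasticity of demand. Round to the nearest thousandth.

Substituting, Q_x = 44 − 1.41(16) + 0.0539(7500) + 0.8(15.8) = 44 − 22.56 + 404.25 + 12.64 = 438.33.
∂Q_x/∂Y = +0.0539, so E_I = 0.0539·(7500/438.33) ≈ 0.922.
E_I ∈ (0,1): normal good (necessity).

0.922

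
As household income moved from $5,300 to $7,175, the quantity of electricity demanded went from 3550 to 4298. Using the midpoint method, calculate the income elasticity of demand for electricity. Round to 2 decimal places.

0.63

%ΔQ = (4298 − 3550)/[(3550+4298)/2] = 748/3924 ≈ 0.1906.
%ΔI = (7,175 − 5,300)/[(5,300+7,175)/2] = 1875/6237.5 ≈ 0.3006.
E_I = %ΔQ/%ΔI ≈ 0.63.
E_I ∈ (0,1): normal good (necessity).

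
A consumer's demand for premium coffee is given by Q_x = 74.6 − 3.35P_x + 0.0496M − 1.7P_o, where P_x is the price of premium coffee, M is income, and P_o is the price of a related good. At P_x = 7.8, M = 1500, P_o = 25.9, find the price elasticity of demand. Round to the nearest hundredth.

First evaluate Q_x: 74.6 − 3.35(7.8) + 0.0496(1500) − 1.7(25.9) = 74.6 − 26.13 + 74.4 − 44.03 = 78.84.
∂Q_x/∂P_x = −3.35, so E_p = (−3.35)·(7.8/78.84) ≈ -0.33.
|E_p| < 1: demand is inelastic.

-0.33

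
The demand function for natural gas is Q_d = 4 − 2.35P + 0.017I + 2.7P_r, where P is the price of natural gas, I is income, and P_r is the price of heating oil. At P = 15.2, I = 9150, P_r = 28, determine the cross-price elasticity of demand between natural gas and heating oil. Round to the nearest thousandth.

0.379

First evaluate Q_d: 4 − 2.35(15.2) + 0.017(9150) + 2.7(28) = 4 − 35.72 + 155.55 + 75.6 = 199.43.
∂Q_d/∂P_r = +2.7, so E_xy = 2.7·(28/199.43) ≈ 0.379.
E_xy > 0: the goods are substitutes.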